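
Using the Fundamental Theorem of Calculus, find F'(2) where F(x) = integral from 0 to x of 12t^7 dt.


By the Fundamental Theorem of Calculus (Part 1):
If F(x) = integral from 0 to x of f(t) dt, then F'(x) = f(x)
Here f(t) = 12t^7
So F'(x) = 12x^7
Evaluate at x = 2:
F'(2) = 12 * 2^7
= 12 * 128
= 1536

1536


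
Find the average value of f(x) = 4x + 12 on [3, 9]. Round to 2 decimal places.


Average value = 1/(b-a) * integral from a to b of f(x) dx
First compute the integral of 4x + 12:
F(x) = 2x^2 + 12x
F(9) = 2 * 81 + 12 * 9 = 270
F(3) = 2 * 9 + 12 * 3 = 54
Integral = 270 - 54 = 216
Average = 216 / (9 - 3) = 216 / 6
= 36 = 36.00

36.00


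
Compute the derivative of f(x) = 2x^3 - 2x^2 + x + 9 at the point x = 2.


Differentiate f(x) = 2x^3 - 2x^2 + x + 9 term by term:
f'(x) = 6x^2 - 4x + 1
Substitute x = 2:
f'(2) = 6 * 2^2 - 4 * 2 + 1
= 24 - 8 + 1
= 17

17


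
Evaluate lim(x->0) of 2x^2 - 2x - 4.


Since polynomials are continuous, we use direct substitution.
lim(x->0) of 2x^2 - 2x - 4
= 2 * 0^2 - 2 * 0 - 4
= 0 + 0 - 4
= -4

-4


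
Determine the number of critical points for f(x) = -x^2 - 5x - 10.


Find where f'(x) = 0:
f'(x) = -2x - 5
Set f'(x) = 0:
-2x - 5 = 0
x = 5 / (-2) = -5/2
This is a linear equation in x, so there is exactly one solution.
Number of critical points: 1

1


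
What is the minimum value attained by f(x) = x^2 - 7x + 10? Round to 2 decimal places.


For a quadratic f(x) = ax^2 + bx + c with a > 0, the minimum is at the vertex.
Vertex x-coordinate: x = -b/(2a)
x = -(-7) / (2 * 1)
x = 7/2
Substitute back to find the minimum value:
f(7/2) = 1 * (7/2)^2 - 7 * (7/2) + 10
= 49/4 - 49/2 + 10
= -9/4 = -2.25

-2.25


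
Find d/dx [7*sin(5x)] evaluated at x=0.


Apply the chain rule to differentiate 7*sin(5x):
d/dx [7*sin(5x)]
= 7 * cos(5x) * d/dx(5x)
= 7 * 5 * cos(5x)
= 35 * cos(5x)
Evaluate at x = 0:
= 35 * cos(0)
= 35 * 1
= 35

35


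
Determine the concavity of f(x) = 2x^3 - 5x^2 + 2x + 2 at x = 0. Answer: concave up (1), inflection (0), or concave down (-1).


Concavity is determined by the sign of f''(x).
f(x) = 2x^3 - 5x^2 + 2x + 2
f'(x) = 6x^2 - 10x + 2
f''(x) = 12x - 10
f''(0) = 12 * 0 - 10
= 0 - 10
= -10
Since f''(0) < 0, the function is concave down (-1)

-1


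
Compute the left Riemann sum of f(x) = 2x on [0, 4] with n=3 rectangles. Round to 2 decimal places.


Left Riemann sum uses left endpoints of each subinterval.
Interval: [0, 4], n = 3
dx = (4 - 0) / 3 = 4/3
Left endpoints: [0, 4/3, 8/3]
f values: [0, 8/3, 16/3]
Sum = dx * (sum of f values)
= 4/3 * 8
= 32/3 ≈ 10.67

10.67


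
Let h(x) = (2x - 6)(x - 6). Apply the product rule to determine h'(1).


Let u(x) = 2x - 6 and v(x) = x - 6
u'(x) = 2
v'(x) = 1
Product rule: h'(x) = u'(x)*v(x) + u(x)*v'(x)
= 2 * (x - 6) + (2x - 6) * 1
At x = 1:
u(1) = 2 * 1 - 6 = -4
v(1) = 1 * 1 - 6 = -5
h'(1) = 2 * (-5) + (-4) * 1
= -10 - 4
= -14

-14


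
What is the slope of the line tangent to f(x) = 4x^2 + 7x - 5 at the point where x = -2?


The slope of the tangent line equals f'(x) at the point.
f(x) = 4x^2 + 7x - 5
f'(x) = 8x + 7
At x = -2:
f'(-2) = 8 * (-2) + 7
= -16 + 7
= -9

-9


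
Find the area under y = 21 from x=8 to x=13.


The area under a constant function y = 21 is a rectangle.
Width = 13 - 8 = 5
Height = 21
Area = width * height
= 5 * 21
= 105

105


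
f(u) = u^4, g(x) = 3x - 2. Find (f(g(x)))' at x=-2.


Using the chain rule: (f(g(x)))' = f'(g(x)) * g'(x)
First, find g(-2):
g(-2) = 3 * (-2) - 2 = -8
Next, f'(u) = 4u^3
And g'(x) = 3
So f'(g(-2)) * g'(-2)
= 4 * (-8)^3 * 3
= 4 * (-512) * 3
= -6144

-6144


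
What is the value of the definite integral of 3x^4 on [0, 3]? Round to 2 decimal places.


Find the antiderivative of 3x^4:
F(x) = 3/5 * x^5
Apply the Fundamental Theorem of Calculus:
F(3) - F(0)
= 3/5 * 3^5 - 3/5 * 0^5
= 3/5 * (243 - 0)
= 3/5 * 243
= 729/5 = 145.80

145.80


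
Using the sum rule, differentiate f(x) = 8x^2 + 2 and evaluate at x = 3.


Differentiate term by term using power and sum rules:
f(x) = 8x^2 + 2
f'(x) = 16x
Substitute x = 3:
f'(3) = 16 * 3 + 0
= 48 + 0
= 48

48


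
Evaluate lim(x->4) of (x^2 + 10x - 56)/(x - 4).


Direct substitution gives 0/0, so we factor the numerator.
Factor: (x^2 + 10x - 56) = (x - 4)(x + 14)
Cancel the common factor (x - 4):
(x^2 + 10x - 56)/(x - 4) = (x + 14)
Now substitute x = 4:
= (4) - (-14) = 18

18


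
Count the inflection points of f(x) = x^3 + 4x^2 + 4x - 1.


Inflection points occur where f''(x) = 0 and concavity changes.
f(x) = x^3 + 4x^2 + 4x - 1
f'(x) = 3x^2 + 8x + 4
f''(x) = 6x + 8
Set f''(x) = 0:
6x + 8 = 0
x = -8 / 6 = -4/3
Since f''(x) is linear (degree 1), it changes sign at this point.
Therefore there is exactly 1 inflection point.

1


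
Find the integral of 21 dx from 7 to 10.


The integral of a constant k over [a, b] equals k * (b - a).
integral from 7 to 10 of 21 dx
= 21 * (10 - 7)
= 21 * 3
= 63

63


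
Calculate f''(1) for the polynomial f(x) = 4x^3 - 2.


First derivative:
f'(x) = 12x^2
Second derivative:
f''(x) = 24x
Substitute x = 1:
f''(1) = 24 * 1 + 0
= 24 + 0
= 24

24


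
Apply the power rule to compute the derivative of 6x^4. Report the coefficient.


We apply the power rule: d/dx [ax^n] = a*n * x^(n-1)
d/dx [6x^4]
= 6 * 4 * x^(4-1)
= 24x^3
The coefficient is 24

24


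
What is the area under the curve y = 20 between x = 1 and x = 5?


The area under a constant function y = 20 is a rectangle.
Width = 5 - 1 = 4
Height = 20
Area = width * height
= 4 * 20
= 80

80


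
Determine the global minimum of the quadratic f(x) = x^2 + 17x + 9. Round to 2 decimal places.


For a quadratic f(x) = ax^2 + bx + c with a > 0, the minimum is at the vertex.
Vertex x-coordinate: x = -b/(2a)
x = -(17) / (2 * 1)
x = -17/2
Substitute back to find the minimum value:
f(-17/2) = 1 * (-17/2)^2 + 17 * (-17/2) + 9
= 289/4 - 289/2 + 9
= -253/4 = -63.25

-63.25


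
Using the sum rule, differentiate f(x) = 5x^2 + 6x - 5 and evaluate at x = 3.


Differentiate term by term using power and sum rules:
f(x) = 5x^2 + 6x - 5
f'(x) = 10x + 6
Substitute x = 3:
f'(3) = 10 * 3 + 6
= 30 + 6
= 36

36


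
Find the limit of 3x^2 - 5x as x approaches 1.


Since polynomials are continuous, we use direct substitution.
lim(x->1) of 3x^2 - 5x
= 3 * 1^2 - 5 * 1 + 0
= 3 - 5 + 0
= -2

-2


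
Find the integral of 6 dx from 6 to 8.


The integral of a constant k over [a, b] equals k * (b - a).
integral from 6 to 8 of 6 dx
= 6 * (8 - 6)
= 6 * 2
= 12

12


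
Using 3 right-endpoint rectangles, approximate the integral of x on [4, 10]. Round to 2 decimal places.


Right Riemann sum uses right endpoints of each subinterval.
Interval: [4, 10], n = 3
dx = (10 - 4) / 3 = 2
Right endpoints: [6, 8, 10]
f values: [6, 8, 10]
Sum = dx * (sum of f values)
= 2 * 24
= 48 = 48.00

48.00


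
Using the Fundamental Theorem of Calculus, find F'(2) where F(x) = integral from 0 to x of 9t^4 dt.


By the Fundamental Theorem of Calculus (Part 1):
If F(x) = integral from 0 to x of f(t) dt, then F'(x) = f(x)
Here f(t) = 9t^4
So F'(x) = 9x^4
Evaluate at x = 2:
F'(2) = 9 * 2^4
= 9 * 16
= 144

144


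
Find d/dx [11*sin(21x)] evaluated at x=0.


Apply the chain rule to differentiate 11*sin(21x):
d/dx [11*sin(21x)]
= 11 * cos(21x) * d/dx(21x)
= 11 * 21 * cos(21x)
= 231 * cos(21x)
Evaluate at x = 0:
= 231 * cos(0)
= 231 * 1
= 231

231


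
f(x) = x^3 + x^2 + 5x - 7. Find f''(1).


First derivative:
f'(x) = 3x^2 + 2x + 5
Second derivative:
f''(x) = 6x + 2
Substitute x = 1:
f''(1) = 6 * 1 + 2
= 6 + 2
= 8

8


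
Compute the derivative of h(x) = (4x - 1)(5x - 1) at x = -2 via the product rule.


Let u(x) = 4x - 1 and v(x) = 5x - 1
u'(x) = 4
v'(x) = 5
Product rule: h'(x) = u'(x)*v(x) + u(x)*v'(x)
= 4 * (5x - 1) + (4x - 1) * 5
At x = -2:
u(-2) = 4 * (-2) - 1 = -9
v(-2) = 5 * (-2) - 1 = -11
h'(-2) = 4 * (-11) + (-9) * 5
= -44 - 45
= -89

-89


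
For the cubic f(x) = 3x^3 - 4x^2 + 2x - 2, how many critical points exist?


Find where f'(x) = 0:
f(x) = 3x^3 - 4x^2 + 2x - 2
f'(x) = 9x^2 - 8x + 2
This is a quadratic in x. Use the discriminant to count real roots.
Discriminant = (-8)^2 - 4 * 9 * 2
= 64 - 72
= -8
Since discriminant < 0, f'(x) = 0 has no real solutions.
Number of critical points: 0

0


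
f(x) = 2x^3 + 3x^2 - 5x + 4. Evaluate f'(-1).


Differentiate f(x) = 2x^3 + 3x^2 - 5x + 4 term by term:
f'(x) = 6x^2 + 6x - 5
Substitute x = -1:
f'(-1) = 6 * (-1)^2 + 6 * (-1) - 5
= 6 - 6 - 5
= -5

-5


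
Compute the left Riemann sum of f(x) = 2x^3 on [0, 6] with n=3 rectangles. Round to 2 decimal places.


Left Riemann sum uses left endpoints of each subinterval.
Interval: [0, 6], n = 3
dx = (6 - 0) / 3 = 2
Left endpoints: [0, 2, 4]
f values: [0, 16, 128]
Sum = dx * (sum of f values)
= 2 * 144
= 288 = 288.00

288.00


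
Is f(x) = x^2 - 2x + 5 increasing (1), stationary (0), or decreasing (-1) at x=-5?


Compute f'(x) to determine behavior:
f'(x) = 2x - 2
f'(-5) = 2 * (-5) - 2
= -10 - 2
= -12
Since f'(-5) < 0, the function is decreasing (-1)

-1


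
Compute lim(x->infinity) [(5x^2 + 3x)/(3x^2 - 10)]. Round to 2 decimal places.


For limits at infinity with equal-degree polynomials,
we compare leading coefficients.
Numerator leading term: 5x^2
Denominator leading term: 3x^2
Divide both by x^2:
lim = (5 + 3/x) / (3 - 10/x^2)
As x -> infinity, the 1/x and 1/x^2 terms vanish:
= 5/3 ≈ 1.67

1.67


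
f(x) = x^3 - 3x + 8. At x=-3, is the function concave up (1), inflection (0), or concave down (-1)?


Concavity is determined by the sign of f''(x).
f(x) = x^3 - 3x + 8
f'(x) = 3x^2 - 3
f''(x) = 6x
f''(-3) = 6 * (-3) + 0
= -18 + 0
= -18
Since f''(-3) < 0, the function is concave down (-1)

-1


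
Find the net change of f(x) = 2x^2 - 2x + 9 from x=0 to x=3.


Net change = f(b) - f(a)
f(x) = 2x^2 - 2x + 9
Compute f(3):
f(3) = 2 * 3^2 - 2 * 3 + 9
= 18 - 6 + 9
= 21
Compute f(0):
f(0) = 2 * 0^2 - 2 * 0 + 9
= 0 + 0 + 9
= 9
Net change = 21 - 9 = 12

12


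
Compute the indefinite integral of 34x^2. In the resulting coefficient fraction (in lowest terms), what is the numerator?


Apply the power rule for integration:
integral of ax^n dx = a/(n+1) * x^(n+1) + C
integral of 34x^2 dx
= 34/3 * x^3 + C
The coefficient in lowest terms is 34/3, and its numerator is 34

34


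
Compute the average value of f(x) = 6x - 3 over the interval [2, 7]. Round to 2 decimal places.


Average value = 1/(b-a) * integral from a to b of f(x) dx
First compute the integral of 6x - 3:
F(x) = 3x^2 - 3x
F(7) = 3 * 49 - 3 * 7 = 126
F(2) = 3 * 4 - 3 * 2 = 6
Integral = 126 - 6 = 120
Average = 120 / (7 - 2) = 120 / 5
= 24 = 24.00

24.00


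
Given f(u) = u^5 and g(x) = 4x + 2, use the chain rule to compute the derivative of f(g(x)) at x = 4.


Using the chain rule: (f(g(x)))' = f'(g(x)) * g'(x)
First, find g(4):
g(4) = 4 * 4 + 2 = 18
Next, f'(u) = 5u^4
And g'(x) = 4
So f'(g(4)) * g'(4)
= 5 * 18^4 * 4
= 5 * 104976 * 4
= 2099520

2099520


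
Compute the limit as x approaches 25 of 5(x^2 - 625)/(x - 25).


Direct substitution gives 0/0, so we factor the numerator.
Factor: 5(x^2 - 625) = 5 * (x - 25)(x + 25)
Cancel the common factor (x - 25):
5(x^2 - 625)/(x - 25) = 5 * (x + 25)
Now substitute x = 25:
= 5 * (25 + 25) = 250

250


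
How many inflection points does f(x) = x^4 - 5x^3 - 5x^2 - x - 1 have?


Inflection points occur where f''(x) = 0 and concavity changes.
f(x) = x^4 - 5x^3 - 5x^2 - x - 1
f'(x) = 4x^3 - 15x^2 - 10x - 1
f''(x) = 12x^2 - 30x - 10
This is a quadratic in x. Use the discriminant to count real roots.
Discriminant = (-30)^2 - 4 * 12 * (-10)
= 900 - (-480)
= 1380
Since discriminant > 0, f''(x) = 0 has 2 distinct real solutions.
A quadratic with two distinct real roots changes sign at each root, so concavity changes at both.
Number of inflection points: 2

2


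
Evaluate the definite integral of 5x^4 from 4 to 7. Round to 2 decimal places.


Find the antiderivative of 5x^4:
F(x) = 5/5 * x^5
Apply the Fundamental Theorem of Calculus:
F(7) - F(4)
= 5/5 * 7^5 - 5/5 * 4^5
= 5/5 * (16807 - 1024)
= 5/5 * 15783
= 15783 = 15783.00

15783.00


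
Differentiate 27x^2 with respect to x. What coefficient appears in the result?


We apply the power rule: d/dx [ax^n] = a*n * x^(n-1)
d/dx [27x^2]
= 27 * 2 * x^(2-1)
= 54x
The coefficient is 54

54


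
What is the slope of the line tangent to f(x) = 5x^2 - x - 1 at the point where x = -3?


The slope of the tangent line equals f'(x) at the point.
f(x) = 5x^2 - x - 1
f'(x) = 10x - 1
At x = -3:
f'(-3) = 10 * (-3) - 1
= -30 - 1
= -31

-31


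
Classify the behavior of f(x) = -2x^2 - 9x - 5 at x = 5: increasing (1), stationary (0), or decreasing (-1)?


Compute f'(x) to determine behavior:
f'(x) = -4x - 9
f'(5) = -4 * 5 - 9
= -20 - 9
= -29
Since f'(5) < 0, the function is decreasing (-1)

-1


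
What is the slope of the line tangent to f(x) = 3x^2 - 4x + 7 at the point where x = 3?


The slope of the tangent line equals f'(x) at the point.
f(x) = 3x^2 - 4x + 7
f'(x) = 6x - 4
At x = 3:
f'(3) = 6 * 3 - 4
= 18 - 4
= 14

14


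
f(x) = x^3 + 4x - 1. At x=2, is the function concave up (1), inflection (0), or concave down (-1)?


Concavity is determined by the sign of f''(x).
f(x) = x^3 + 4x - 1
f'(x) = 3x^2 + 4
f''(x) = 6x
f''(2) = 6 * 2 + 0
= 12 + 0
= 12
Since f''(2) > 0, the function is concave up (1)

1


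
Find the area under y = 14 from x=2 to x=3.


The area under a constant function y = 14 is a rectangle.
Width = 3 - 2 = 1
Height = 14
Area = width * height
= 1 * 14
= 14

14


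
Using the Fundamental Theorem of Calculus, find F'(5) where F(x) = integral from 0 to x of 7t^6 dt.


By the Fundamental Theorem of Calculus (Part 1):
If F(x) = integral from 0 to x of f(t) dt, then F'(x) = f(x)
Here f(t) = 7t^6
So F'(x) = 7x^6
Evaluate at x = 5:
F'(5) = 7 * 5^6
= 7 * 15625
= 109375

109375


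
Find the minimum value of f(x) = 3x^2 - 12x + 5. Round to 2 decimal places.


For a quadratic f(x) = ax^2 + bx + c with a > 0, the minimum is at the vertex.
Vertex x-coordinate: x = -b/(2a)
x = -(-12) / (2 * 3)
x = 12/6 = 2
Substitute back to find the minimum value:
f(2) = 3 * 2^2 - 12 * 2 + 5
= 12 - 24 + 5
= -7 = -7.00

-7.00


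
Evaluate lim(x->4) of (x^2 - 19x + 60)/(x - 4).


Direct substitution gives 0/0, so we factor the numerator.
Factor: (x^2 - 19x + 60) = (x - 4)(x - 15)
Cancel the common factor (x - 4):
(x^2 - 19x + 60)/(x - 4) = (x - 15)
Now substitute x = 4:
= (4) - (15) = -11

-11


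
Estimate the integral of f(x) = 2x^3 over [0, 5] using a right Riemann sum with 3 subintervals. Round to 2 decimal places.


Right Riemann sum uses right endpoints of each subinterval.
Interval: [0, 5], n = 3
dx = (5 - 0) / 3 = 5/3
Right endpoints: [5/3, 10/3, 5]
f values: [250/27, 2000/27, 250]
Sum = dx * (sum of f values)
= 5/3 * 1000/3
= 5000/9 ≈ 555.56

555.56


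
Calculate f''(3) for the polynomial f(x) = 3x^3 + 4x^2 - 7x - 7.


First derivative:
f'(x) = 9x^2 + 8x - 7
Second derivative:
f''(x) = 18x + 8
Substitute x = 3:
f''(3) = 18 * 3 + 8
= 54 + 8
= 62

62


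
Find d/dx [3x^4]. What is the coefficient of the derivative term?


We apply the power rule: d/dx [ax^n] = a*n * x^(n-1)
d/dx [3x^4]
= 3 * 4 * x^(4-1)
= 12x^3
The coefficient is 12

12


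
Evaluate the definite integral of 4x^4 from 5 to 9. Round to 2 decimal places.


Find the antiderivative of 4x^4:
F(x) = 4/5 * x^5
Apply the Fundamental Theorem of Calculus:
F(9) - F(5)
= 4/5 * 9^5 - 4/5 * 5^5
= 4/5 * (59049 - 3125)
= 4/5 * 55924
= 223696/5 = 44739.20

44739.20


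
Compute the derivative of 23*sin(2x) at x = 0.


Apply the chain rule to differentiate 23*sin(2x):
d/dx [23*sin(2x)]
= 23 * cos(2x) * d/dx(2x)
= 23 * 2 * cos(2x)
= 46 * cos(2x)
Evaluate at x = 0:
= 46 * cos(0)
= 46 * 1
= 46

46


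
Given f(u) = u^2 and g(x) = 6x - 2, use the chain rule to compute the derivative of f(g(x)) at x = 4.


Using the chain rule: (f(g(x)))' = f'(g(x)) * g'(x)
First, find g(4):
g(4) = 6 * 4 - 2 = 22
Next, f'(u) = 2u
And g'(x) = 6
So f'(g(4)) * g'(4)
= 2 * 22 * 6
= 264

264


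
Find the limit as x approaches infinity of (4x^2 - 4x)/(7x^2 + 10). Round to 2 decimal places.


For limits at infinity with equal-degree polynomials,
we compare leading coefficients.
Numerator leading term: 4x^2
Denominator leading term: 7x^2
Divide both by x^2:
lim = (4 - 4/x) / (7 + 10/x^2)
As x -> infinity, the 1/x and 1/x^2 terms vanish:
= 4/7 ≈ 0.57

0.57


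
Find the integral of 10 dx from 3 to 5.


The integral of a constant k over [a, b] equals k * (b - a).
integral from 3 to 5 of 10 dx
= 10 * (5 - 3)
= 10 * 2
= 20

20


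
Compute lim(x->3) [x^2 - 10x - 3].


Since polynomials are continuous, we use direct substitution.
lim(x->3) of x^2 - 10x - 3
= 1 * 3^2 - 10 * 3 - 3
= 9 - 30 - 3
= -24

-24


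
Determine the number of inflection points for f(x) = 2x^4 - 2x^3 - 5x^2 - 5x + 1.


Inflection points occur where f''(x) = 0 and concavity changes.
f(x) = 2x^4 - 2x^3 - 5x^2 - 5x + 1
f'(x) = 8x^3 - 6x^2 - 10x - 5
f''(x) = 24x^2 - 12x - 10
This is a quadratic in x. Use the discriminant to count real roots.
Discriminant = (-12)^2 - 4 * 24 * (-10)
= 144 - (-960)
= 1104
Since discriminant > 0, f''(x) = 0 has 2 distinct real solutions.
A quadratic with two distinct real roots changes sign at each root, so concavity changes at both.
Number of inflection points: 2

2


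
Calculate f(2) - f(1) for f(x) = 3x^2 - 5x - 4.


Net change = f(b) - f(a)
f(x) = 3x^2 - 5x - 4
Compute f(2):
f(2) = 3 * 2^2 - 5 * 2 - 4
= 12 - 10 - 4
= -2
Compute f(1):
f(1) = 3 * 1^2 - 5 * 1 - 4
= 3 - 5 - 4
= -6
Net change = -2 - (-6) = 4

4


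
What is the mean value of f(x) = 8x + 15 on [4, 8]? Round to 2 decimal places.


Average value = 1/(b-a) * integral from a to b of f(x) dx
First compute the integral of 8x + 15:
F(x) = 4x^2 + 15x
F(8) = 4 * 64 + 15 * 8 = 376
F(4) = 4 * 16 + 15 * 4 = 124
Integral = 376 - 124 = 252
Average = 252 / (8 - 4) = 252 / 4
= 63 = 63.00

63.00


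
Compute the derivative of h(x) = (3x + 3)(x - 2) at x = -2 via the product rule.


Let u(x) = 3x + 3 and v(x) = x - 2
u'(x) = 3
v'(x) = 1
Product rule: h'(x) = u'(x)*v(x) + u(x)*v'(x)
= 3 * (x - 2) + (3x + 3) * 1
At x = -2:
u(-2) = 3 * (-2) + 3 = -3
v(-2) = 1 * (-2) - 2 = -4
h'(-2) = 3 * (-4) + (-3) * 1
= -12 - 3
= -15

-15


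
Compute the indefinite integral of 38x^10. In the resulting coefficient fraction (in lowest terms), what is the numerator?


Apply the power rule for integration:
integral of ax^n dx = a/(n+1) * x^(n+1) + C
integral of 38x^10 dx
= 38/11 * x^11 + C
The coefficient in lowest terms is 38/11, and its numerator is 38

38


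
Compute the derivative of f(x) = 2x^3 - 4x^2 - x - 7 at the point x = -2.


Differentiate f(x) = 2x^3 - 4x^2 - x - 7 term by term:
f'(x) = 6x^2 - 8x - 1
Substitute x = -2:
f'(-2) = 6 * (-2)^2 - 8 * (-2) - 1
= 24 + 16 - 1
= 39

39


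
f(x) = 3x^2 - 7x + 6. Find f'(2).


Differentiate term by term using power and sum rules:
f(x) = 3x^2 - 7x + 6
f'(x) = 6x - 7
Substitute x = 2:
f'(2) = 6 * 2 - 7
= 12 - 7
= 5

5


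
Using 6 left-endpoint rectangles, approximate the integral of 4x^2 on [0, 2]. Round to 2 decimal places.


Left Riemann sum uses left endpoints of each subinterval.
Interval: [0, 2], n = 6
dx = (2 - 0) / 6 = 1/3
Left endpoints: [0, 1/3, 2/3, 1, 4/3, 5/3]
f values: [0, 4/9, 16/9, 4, 64/9, 100/9]
Sum = dx * (sum of f values)
= 1/3 * 220/9
= 220/27 ≈ 8.15

8.15


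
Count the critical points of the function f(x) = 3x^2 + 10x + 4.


Find where f'(x) = 0:
f'(x) = 6x + 10
Set f'(x) = 0:
6x + 10 = 0
x = -10 / 6 = -5/3
This is a linear equation in x, so there is exactly one solution.
Number of critical points: 1

1


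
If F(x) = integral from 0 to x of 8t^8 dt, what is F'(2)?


By the Fundamental Theorem of Calculus (Part 1):
If F(x) = integral from 0 to x of f(t) dt, then F'(x) = f(x)
Here f(t) = 8t^8
So F'(x) = 8x^8
Evaluate at x = 2:
F'(2) = 8 * 2^8
= 8 * 256
= 2048

2048


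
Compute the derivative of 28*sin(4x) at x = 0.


Apply the chain rule to differentiate 28*sin(4x):
d/dx [28*sin(4x)]
= 28 * cos(4x) * d/dx(4x)
= 28 * 4 * cos(4x)
= 112 * cos(4x)
Evaluate at x = 0:
= 112 * cos(0)
= 112 * 1
= 112

112


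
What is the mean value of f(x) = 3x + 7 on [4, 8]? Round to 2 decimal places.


Average value = 1/(b-a) * integral from a to b of f(x) dx
First compute the integral of 3x + 7:
F(x) = (3/2)x^2 + 7x
F(8) = 3/2 * 64 + 7 * 8 = 152
F(4) = 3/2 * 16 + 7 * 4 = 52
Integral = 152 - 52 = 100
Average = 100 / (8 - 4) = 100 / 4
= 25 = 25.00

25.00


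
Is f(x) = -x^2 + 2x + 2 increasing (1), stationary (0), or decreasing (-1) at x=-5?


Compute f'(x) to determine behavior:
f'(x) = -2x + 2
f'(-5) = -2 * (-5) + 2
= 10 + 2
= 12
Since f'(-5) > 0, the function is increasing (1)

1


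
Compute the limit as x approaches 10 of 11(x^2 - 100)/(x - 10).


Direct substitution gives 0/0, so we factor the numerator.
Factor: 11(x^2 - 100) = 11 * (x - 10)(x + 10)
Cancel the common factor (x - 10):
11(x^2 - 100)/(x - 10) = 11 * (x + 10)
Now substitute x = 10:
= 11 * (10 + 10) = 220

220


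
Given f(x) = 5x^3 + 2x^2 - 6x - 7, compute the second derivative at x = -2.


First derivative:
f'(x) = 15x^2 + 4x - 6
Second derivative:
f''(x) = 30x + 4
Substitute x = -2:
f''(-2) = 30 * (-2) + 4
= -60 + 4
= -56

-56


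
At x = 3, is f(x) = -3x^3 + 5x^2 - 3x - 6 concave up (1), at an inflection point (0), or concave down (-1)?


Concavity is determined by the sign of f''(x).
f(x) = -3x^3 + 5x^2 - 3x - 6
f'(x) = -9x^2 + 10x - 3
f''(x) = -18x + 10
f''(3) = -18 * 3 + 10
= -54 + 10
= -44
Since f''(3) < 0, the function is concave down (-1)

-1


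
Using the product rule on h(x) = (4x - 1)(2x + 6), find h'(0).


Let u(x) = 4x - 1 and v(x) = 2x + 6
u'(x) = 4
v'(x) = 2
Product rule: h'(x) = u'(x)*v(x) + u(x)*v'(x)
= 4 * (2x + 6) + (4x - 1) * 2
At x = 0:
u(0) = 4 * 0 - 1 = -1
v(0) = 2 * 0 + 6 = 6
h'(0) = 4 * 6 + (-1) * 2
= 24 - 2
= 22

22


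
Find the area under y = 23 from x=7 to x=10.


The area under a constant function y = 23 is a rectangle.
Width = 10 - 7 = 3
Height = 23
Area = width * height
= 3 * 23
= 69

69


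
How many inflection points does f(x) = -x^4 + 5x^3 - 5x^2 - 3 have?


Inflection points occur where f''(x) = 0 and concavity changes.
f(x) = -x^4 + 5x^3 - 5x^2 - 3
f'(x) = -4x^3 + 15x^2 - 10x
f''(x) = -12x^2 + 30x - 10
This is a quadratic in x. Use the discriminant to count real roots.
Discriminant = (30)^2 - 4 * (-12) * (-10)
= 900 - 480
= 420
Since discriminant > 0, f''(x) = 0 has 2 distinct real solutions.
A quadratic with two distinct real roots changes sign at each root, so concavity changes at both.
Number of inflection points: 2

2


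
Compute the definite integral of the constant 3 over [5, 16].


The integral of a constant k over [a, b] equals k * (b - a).
integral from 5 to 16 of 3 dx
= 3 * (16 - 5)
= 3 * 11
= 33

33


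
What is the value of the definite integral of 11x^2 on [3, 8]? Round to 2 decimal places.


Find the antiderivative of 11x^2:
F(x) = 11/3 * x^3
Apply the Fundamental Theorem of Calculus:
F(8) - F(3)
= 11/3 * 8^3 - 11/3 * 3^3
= 11/3 * (512 - 27)
= 11/3 * 485
= 5335/3 ≈ 1778.33

1778.33


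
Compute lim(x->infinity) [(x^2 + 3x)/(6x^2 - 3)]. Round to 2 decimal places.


For limits at infinity with equal-degree polynomials,
we compare leading coefficients.
Numerator leading term: x^2
Denominator leading term: 6x^2
Divide both by x^2:
lim = (1 + 3/x) / (6 - 3/x^2)
As x -> infinity, the 1/x and 1/x^2 terms vanish:
= 1/6 ≈ 0.17

0.17


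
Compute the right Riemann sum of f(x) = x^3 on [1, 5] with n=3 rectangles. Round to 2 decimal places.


Right Riemann sum uses right endpoints of each subinterval.
Interval: [1, 5], n = 3
dx = (5 - 1) / 3 = 4/3
Right endpoints: [7/3, 11/3, 5]
f values: [343/27, 1331/27, 125]
Sum = dx * (sum of f values)
= 4/3 * 187
= 748/3 ≈ 249.33

249.33


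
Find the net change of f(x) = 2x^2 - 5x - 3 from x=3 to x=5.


Net change = f(b) - f(a)
f(x) = 2x^2 - 5x - 3
Compute f(5):
f(5) = 2 * 5^2 - 5 * 5 - 3
= 50 - 25 - 3
= 22
Compute f(3):
f(3) = 2 * 3^2 - 5 * 3 - 3
= 18 - 15 - 3
= 0
Net change = 22 - 0 = 22

22


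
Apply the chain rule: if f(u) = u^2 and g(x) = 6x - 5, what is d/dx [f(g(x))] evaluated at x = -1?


Using the chain rule: (f(g(x)))' = f'(g(x)) * g'(x)
First, find g(-1):
g(-1) = 6 * (-1) - 5 = -11
Next, f'(u) = 2u
And g'(x) = 6
So f'(g(-1)) * g'(-1)
= 2 * (-11) * 6
= -132

-132


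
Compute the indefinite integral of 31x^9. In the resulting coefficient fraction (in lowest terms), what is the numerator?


Apply the power rule for integration:
integral of ax^n dx = a/(n+1) * x^(n+1) + C
integral of 31x^9 dx
= 31/10 * x^10 + C
The coefficient in lowest terms is 31/10, and its numerator is 31

31


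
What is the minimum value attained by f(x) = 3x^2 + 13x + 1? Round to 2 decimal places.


For a quadratic f(x) = ax^2 + bx + c with a > 0, the minimum is at the vertex.
Vertex x-coordinate: x = -b/(2a)
x = -(13) / (2 * 3)
x = -13/6
Substitute back to find the minimum value:
f(-13/6) = 3 * (-13/6)^2 + 13 * (-13/6) + 1
= 169/12 - 169/6 + 1
= -157/12 ≈ -13.08

-13.08


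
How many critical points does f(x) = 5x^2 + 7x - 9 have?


Find where f'(x) = 0:
f'(x) = 10x + 7
Set f'(x) = 0:
10x + 7 = 0
x = -7 / 10 = -7/10
This is a linear equation in x, so there is exactly one solution.
Number of critical points: 1

1


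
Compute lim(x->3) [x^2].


Since polynomials are continuous, we use direct substitution.
lim(x->3) of x^2
= 1 * 3^2 + 0 * 3 + 0
= 9 + 0 + 0
= 9

9


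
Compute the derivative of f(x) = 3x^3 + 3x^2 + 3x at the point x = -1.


Differentiate f(x) = 3x^3 + 3x^2 + 3x term by term:
f'(x) = 9x^2 + 6x + 3
Substitute x = -1:
f'(-1) = 9 * (-1)^2 + 6 * (-1) + 3
= 9 - 6 + 3
= 6

6


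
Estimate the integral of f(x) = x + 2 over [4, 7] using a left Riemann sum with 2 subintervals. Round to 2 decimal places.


Left Riemann sum uses left endpoints of each subinterval.
Interval: [4, 7], n = 2
dx = (7 - 4) / 2 = 3/2
Left endpoints: [4, 11/2]
f values: [6, 15/2]
Sum = dx * (sum of f values)
= 3/2 * 27/2
= 81/4 = 20.25

20.25


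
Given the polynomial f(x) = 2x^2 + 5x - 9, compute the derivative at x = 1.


Differentiate term by term using power and sum rules:
f(x) = 2x^2 + 5x - 9
f'(x) = 4x + 5
Substitute x = 1:
f'(1) = 4 * 1 + 5
= 4 + 5
= 9

9


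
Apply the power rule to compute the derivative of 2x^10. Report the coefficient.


We apply the power rule: d/dx [ax^n] = a*n * x^(n-1)
d/dx [2x^10]
= 2 * 10 * x^(10-1)
= 20x^9
The coefficient is 20

20


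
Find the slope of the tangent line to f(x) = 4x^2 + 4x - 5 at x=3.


The slope of the tangent line equals f'(x) at the point.
f(x) = 4x^2 + 4x - 5
f'(x) = 8x + 4
At x = 3:
f'(3) = 8 * 3 + 4
= 24 + 4
= 28

28


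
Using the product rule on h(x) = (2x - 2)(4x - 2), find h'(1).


Let u(x) = 2x - 2 and v(x) = 4x - 2
u'(x) = 2
v'(x) = 4
Product rule: h'(x) = u'(x)*v(x) + u(x)*v'(x)
= 2 * (4x - 2) + (2x - 2) * 4
At x = 1:
u(1) = 2 * 1 - 2 = 0
v(1) = 4 * 1 - 2 = 2
h'(1) = 2 * 2 + 0 * 4
= 4 + 0
= 4

4


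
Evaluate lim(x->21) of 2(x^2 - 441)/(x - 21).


Direct substitution gives 0/0, so we factor the numerator.
Factor: 2(x^2 - 441) = 2 * (x - 21)(x + 21)
Cancel the common factor (x - 21):
2(x^2 - 441)/(x - 21) = 2 * (x + 21)
Now substitute x = 21:
= 2 * (21 + 21) = 84

84


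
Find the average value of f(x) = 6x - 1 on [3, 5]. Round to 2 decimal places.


Average value = 1/(b-a) * integral from a to b of f(x) dx
First compute the integral of 6x - 1:
F(x) = 3x^2 - x
F(5) = 3 * 25 - 1 * 5 = 70
F(3) = 3 * 9 - 1 * 3 = 24
Integral = 70 - 24 = 46
Average = 46 / (5 - 3) = 46 / 2
= 23 = 23.00

23.00


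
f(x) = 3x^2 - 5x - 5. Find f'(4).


Differentiate term by term using power and sum rules:
f(x) = 3x^2 - 5x - 5
f'(x) = 6x - 5
Substitute x = 4:
f'(4) = 6 * 4 - 5
= 24 - 5
= 19

19


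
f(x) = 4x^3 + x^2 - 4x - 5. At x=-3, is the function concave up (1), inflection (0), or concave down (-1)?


Concavity is determined by the sign of f''(x).
f(x) = 4x^3 + x^2 - 4x - 5
f'(x) = 12x^2 + 2x - 4
f''(x) = 24x + 2
f''(-3) = 24 * (-3) + 2
= -72 + 2
= -70
Since f''(-3) < 0, the function is concave down (-1)

-1


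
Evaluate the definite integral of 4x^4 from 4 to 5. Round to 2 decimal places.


Find the antiderivative of 4x^4:
F(x) = 4/5 * x^5
Apply the Fundamental Theorem of Calculus:
F(5) - F(4)
= 4/5 * 5^5 - 4/5 * 4^5
= 4/5 * (3125 - 1024)
= 4/5 * 2101
= 8404/5 = 1680.80

1680.80


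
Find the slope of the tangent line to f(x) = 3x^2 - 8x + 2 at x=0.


The slope of the tangent line equals f'(x) at the point.
f(x) = 3x^2 - 8x + 2
f'(x) = 6x - 8
At x = 0:
f'(0) = 6 * 0 - 8
= 0 - 8
= -8

-8


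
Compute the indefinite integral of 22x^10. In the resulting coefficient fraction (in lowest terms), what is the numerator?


Apply the power rule for integration:
integral of ax^n dx = a/(n+1) * x^(n+1) + C
integral of 22x^10 dx
= 22/11 * x^11 + C
= 2 * x^11 + C
The coefficient in lowest terms is 2 = 2/1, so its numerator is 2

2


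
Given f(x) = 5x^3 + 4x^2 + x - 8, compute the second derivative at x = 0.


First derivative:
f'(x) = 15x^2 + 8x + 1
Second derivative:
f''(x) = 30x + 8
Substitute x = 0:
f''(0) = 30 * 0 + 8
= 0 + 8
= 8

8


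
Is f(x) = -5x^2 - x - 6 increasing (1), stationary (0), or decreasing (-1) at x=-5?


Compute f'(x) to determine behavior:
f'(x) = -10x - 1
f'(-5) = -10 * (-5) - 1
= 50 - 1
= 49
Since f'(-5) > 0, the function is increasing (1)

1


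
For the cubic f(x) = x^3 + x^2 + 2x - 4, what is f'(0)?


Differentiate f(x) = x^3 + x^2 + 2x - 4 term by term:
f'(x) = 3x^2 + 2x + 2
Substitute x = 0:
f'(0) = 3 * 0^2 + 2 * 0 + 2
= 0 + 0 + 2
= 2

2


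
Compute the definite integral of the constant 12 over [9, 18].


The integral of a constant k over [a, b] equals k * (b - a).
integral from 9 to 18 of 12 dx
= 12 * (18 - 9)
= 12 * 9
= 108

108


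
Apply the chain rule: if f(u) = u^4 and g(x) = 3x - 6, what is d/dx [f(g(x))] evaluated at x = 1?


Using the chain rule: (f(g(x)))' = f'(g(x)) * g'(x)
First, find g(1):
g(1) = 3 * 1 - 6 = -3
Next, f'(u) = 4u^3
And g'(x) = 3
So f'(g(1)) * g'(1)
= 4 * (-3)^3 * 3
= 4 * (-27) * 3
= -324

-324


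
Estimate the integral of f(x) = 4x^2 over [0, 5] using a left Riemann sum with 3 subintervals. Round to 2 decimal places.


Left Riemann sum uses left endpoints of each subinterval.
Interval: [0, 5], n = 3
dx = (5 - 0) / 3 = 5/3
Left endpoints: [0, 5/3, 10/3]
f values: [0, 100/9, 400/9]
Sum = dx * (sum of f values)
= 5/3 * 500/9
= 2500/27 ≈ 92.59

92.59


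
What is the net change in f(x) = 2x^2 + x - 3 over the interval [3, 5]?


Net change = f(b) - f(a)
f(x) = 2x^2 + x - 3
Compute f(5):
f(5) = 2 * 5^2 + 1 * 5 - 3
= 50 + 5 - 3
= 52
Compute f(3):
f(3) = 2 * 3^2 + 1 * 3 - 3
= 18 + 3 - 3
= 18
Net change = 52 - 18 = 34

34


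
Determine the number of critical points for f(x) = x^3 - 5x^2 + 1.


Find where f'(x) = 0:
f(x) = x^3 - 5x^2 + 1
f'(x) = 3x^2 - 10x
This is a quadratic in x. Use the discriminant to count real roots.
Discriminant = (-10)^2 - 4 * 3 * 0
= 100 - 0
= 100
Since discriminant > 0, f'(x) = 0 has 2 real solutions.
Number of critical points: 2

2


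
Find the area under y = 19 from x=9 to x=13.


The area under a constant function y = 19 is a rectangle.
Width = 13 - 9 = 4
Height = 19
Area = width * height
= 4 * 19
= 76

76


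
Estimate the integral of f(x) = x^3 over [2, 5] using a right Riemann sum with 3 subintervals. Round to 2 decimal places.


Right Riemann sum uses right endpoints of each subinterval.
Interval: [2, 5], n = 3
dx = (5 - 2) / 3 = 1
Right endpoints: [3, 4, 5]
f values: [27, 64, 125]
Sum = dx * (sum of f values)
= 1 * 216
= 216 = 216.00

216.00


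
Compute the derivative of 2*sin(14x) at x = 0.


Apply the chain rule to differentiate 2*sin(14x):
d/dx [2*sin(14x)]
= 2 * cos(14x) * d/dx(14x)
= 2 * 14 * cos(14x)
= 28 * cos(14x)
Evaluate at x = 0:
= 28 * cos(0)
= 28 * 1
= 28

28


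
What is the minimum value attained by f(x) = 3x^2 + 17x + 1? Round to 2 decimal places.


For a quadratic f(x) = ax^2 + bx + c with a > 0, the minimum is at the vertex.
Vertex x-coordinate: x = -b/(2a)
x = -(17) / (2 * 3)
x = -17/6
Substitute back to find the minimum value:
f(-17/6) = 3 * (-17/6)^2 + 17 * (-17/6) + 1
= 289/12 - 289/6 + 1
= -277/12 ≈ -23.08

-23.08


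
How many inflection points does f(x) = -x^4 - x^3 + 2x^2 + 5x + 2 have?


Inflection points occur where f''(x) = 0 and concavity changes.
f(x) = -x^4 - x^3 + 2x^2 + 5x + 2
f'(x) = -4x^3 - 3x^2 + 4x + 5
f''(x) = -12x^2 - 6x + 4
This is a quadratic in x. Use the discriminant to count real roots.
Discriminant = (-6)^2 - 4 * (-12) * 4
= 36 - (-192)
= 228
Since discriminant > 0, f''(x) = 0 has 2 distinct real solutions.
A quadratic with two distinct real roots changes sign at each root, so concavity changes at both.
Number of inflection points: 2

2


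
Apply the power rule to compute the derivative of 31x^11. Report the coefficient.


We apply the power rule: d/dx [ax^n] = a*n * x^(n-1)
d/dx [31x^11]
= 31 * 11 * x^(11-1)
= 341x^10
The coefficient is 341

341


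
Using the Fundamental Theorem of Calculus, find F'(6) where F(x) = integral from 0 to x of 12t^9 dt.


By the Fundamental Theorem of Calculus (Part 1):
If F(x) = integral from 0 to x of f(t) dt, then F'(x) = f(x)
Here f(t) = 12t^9
So F'(x) = 12x^9
Evaluate at x = 6:
F'(6) = 12 * 6^9
= 12 * 10077696
= 120932352

120932352


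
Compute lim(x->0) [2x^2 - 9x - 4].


Since polynomials are continuous, we use direct substitution.
lim(x->0) of 2x^2 - 9x - 4
= 2 * 0^2 - 9 * 0 - 4
= 0 + 0 - 4
= -4

-4


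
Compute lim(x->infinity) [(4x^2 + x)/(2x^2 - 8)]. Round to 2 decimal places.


For limits at infinity with equal-degree polynomials,
we compare leading coefficients.
Numerator leading term: 4x^2
Denominator leading term: 2x^2
Divide both by x^2:
lim = (4 + 1/x) / (2 - 8/x^2)
As x -> infinity, the 1/x and 1/x^2 terms vanish:
= 4/2 = 2 = 2.00

2.00


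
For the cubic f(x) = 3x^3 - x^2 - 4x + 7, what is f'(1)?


Differentiate f(x) = 3x^3 - x^2 - 4x + 7 term by term:
f'(x) = 9x^2 - 2x - 4
Substitute x = 1:
f'(1) = 9 * 1^2 - 2 * 1 - 4
= 9 - 2 - 4
= 3

3


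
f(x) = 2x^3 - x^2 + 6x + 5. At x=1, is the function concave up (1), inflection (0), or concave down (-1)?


Concavity is determined by the sign of f''(x).
f(x) = 2x^3 - x^2 + 6x + 5
f'(x) = 6x^2 - 2x + 6
f''(x) = 12x - 2
f''(1) = 12 * 1 - 2
= 12 - 2
= 10
Since f''(1) > 0, the function is concave up (1)

1


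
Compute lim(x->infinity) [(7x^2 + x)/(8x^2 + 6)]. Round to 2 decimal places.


For limits at infinity with equal-degree polynomials,
we compare leading coefficients.
Numerator leading term: 7x^2
Denominator leading term: 8x^2
Divide both by x^2:
lim = (7 + 1/x) / (8 + 6/x^2)
As x -> infinity, the 1/x and 1/x^2 terms vanish:
= 7/8 ≈ 0.88

0.88


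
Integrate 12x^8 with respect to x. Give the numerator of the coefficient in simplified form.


Apply the power rule for integration:
integral of ax^n dx = a/(n+1) * x^(n+1) + C
integral of 12x^8 dx
= 12/9 * x^9 + C
= 4/3 * x^9 + C
The coefficient in lowest terms is 4/3, and its numerator is 4

4


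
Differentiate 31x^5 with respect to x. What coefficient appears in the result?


We apply the power rule: d/dx [ax^n] = a*n * x^(n-1)
d/dx [31x^5]
= 31 * 5 * x^(5-1)
= 155x^4
The coefficient is 155

155


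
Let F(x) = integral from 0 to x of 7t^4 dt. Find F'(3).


By the Fundamental Theorem of Calculus (Part 1):
If F(x) = integral from 0 to x of f(t) dt, then F'(x) = f(x)
Here f(t) = 7t^4
So F'(x) = 7x^4
Evaluate at x = 3:
F'(3) = 7 * 3^4
= 7 * 81
= 567

567


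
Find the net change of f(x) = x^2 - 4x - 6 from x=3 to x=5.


Net change = f(b) - f(a)
f(x) = x^2 - 4x - 6
Compute f(5):
f(5) = 1 * 5^2 - 4 * 5 - 6
= 25 - 20 - 6
= -1
Compute f(3):
f(3) = 1 * 3^2 - 4 * 3 - 6
= 9 - 12 - 6
= -9
Net change = -1 - (-9) = 8

8


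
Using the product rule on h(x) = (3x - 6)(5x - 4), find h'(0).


Let u(x) = 3x - 6 and v(x) = 5x - 4
u'(x) = 3
v'(x) = 5
Product rule: h'(x) = u'(x)*v(x) + u(x)*v'(x)
= 3 * (5x - 4) + (3x - 6) * 5
At x = 0:
u(0) = 3 * 0 - 6 = -6
v(0) = 5 * 0 - 4 = -4
h'(0) = 3 * (-4) + (-6) * 5
= -12 - 30
= -42

-42


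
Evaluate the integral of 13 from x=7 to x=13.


The integral of a constant k over [a, b] equals k * (b - a).
integral from 7 to 13 of 13 dx
= 13 * (13 - 7)
= 13 * 6
= 78

78


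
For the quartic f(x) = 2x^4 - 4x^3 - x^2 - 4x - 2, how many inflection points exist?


Inflection points occur where f''(x) = 0 and concavity changes.
f(x) = 2x^4 - 4x^3 - x^2 - 4x - 2
f'(x) = 8x^3 - 12x^2 - 2x - 4
f''(x) = 24x^2 - 24x - 2
This is a quadratic in x. Use the discriminant to count real roots.
Discriminant = (-24)^2 - 4 * 24 * (-2)
= 576 - (-192)
= 768
Since discriminant > 0, f''(x) = 0 has 2 distinct real solutions.
A quadratic with two distinct real roots changes sign at each root, so concavity changes at both.
Number of inflection points: 2

2


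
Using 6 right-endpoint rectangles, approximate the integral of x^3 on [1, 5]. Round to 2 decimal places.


Right Riemann sum uses right endpoints of each subinterval.
Interval: [1, 5], n = 6
dx = (5 - 1) / 6 = 2/3
Right endpoints: [5/3, 7/3, 3, 11/3, 13/3, 5]
f values: [125/27, 343/27, 27, 1331/27, 2197/27, 125]
Sum = dx * (sum of f values)
= 2/3 * 300
= 200 = 200.00

200.00


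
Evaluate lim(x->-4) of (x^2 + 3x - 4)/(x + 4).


Direct substitution gives 0/0, so we factor the numerator.
Factor: (x^2 + 3x - 4) = (x + 4)(x - 1)
Cancel the common factor (x + 4):
(x^2 + 3x - 4)/(x + 4) = (x - 1)
Now substitute x = -4:
= (-4) - (1) = -5

-5


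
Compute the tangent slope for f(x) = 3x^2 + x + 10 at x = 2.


The slope of the tangent line equals f'(x) at the point.
f(x) = 3x^2 + x + 10
f'(x) = 6x + 1
At x = 2:
f'(2) = 6 * 2 + 1
= 12 + 1
= 13

13


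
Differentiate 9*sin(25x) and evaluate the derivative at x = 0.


Apply the chain rule to differentiate 9*sin(25x):
d/dx [9*sin(25x)]
= 9 * cos(25x) * d/dx(25x)
= 9 * 25 * cos(25x)
= 225 * cos(25x)
Evaluate at x = 0:
= 225 * cos(0)
= 225 * 1
= 225

225


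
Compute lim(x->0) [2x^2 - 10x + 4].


Since polynomials are continuous, we use direct substitution.
lim(x->0) of 2x^2 - 10x + 4
= 2 * 0^2 - 10 * 0 + 4
= 0 + 0 + 4
= 4

4


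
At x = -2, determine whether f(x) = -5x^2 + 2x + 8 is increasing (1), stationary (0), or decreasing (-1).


Compute f'(x) to determine behavior:
f'(x) = -10x + 2
f'(-2) = -10 * (-2) + 2
= 20 + 2
= 22
Since f'(-2) > 0, the function is increasing (1)

1


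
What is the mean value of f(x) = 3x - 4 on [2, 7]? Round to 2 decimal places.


Average value = 1/(b-a) * integral from a to b of f(x) dx
First compute the integral of 3x - 4:
F(x) = (3/2)x^2 - 4x
F(7) = 3/2 * 49 - 4 * 7 = 91/2
F(2) = 3/2 * 4 - 4 * 2 = -2
Integral = 91/2 - (-2) = 95/2
Average = (95/2) / (7 - 2) = (95/2) / 5
= 19/2 = 9.50

9.50


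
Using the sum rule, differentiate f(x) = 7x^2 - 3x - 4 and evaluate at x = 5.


Differentiate term by term using power and sum rules:
f(x) = 7x^2 - 3x - 4
f'(x) = 14x - 3
Substitute x = 5:
f'(5) = 14 * 5 - 3
= 70 - 3
= 67

67


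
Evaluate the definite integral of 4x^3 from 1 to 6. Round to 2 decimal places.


Find the antiderivative of 4x^3:
F(x) = 4/4 * x^4
Apply the Fundamental Theorem of Calculus:
F(6) - F(1)
= 4/4 * 6^4 - 4/4 * 1^4
= 4/4 * (1296 - 1)
= 4/4 * 1295
= 1295 = 1295.00

1295.00


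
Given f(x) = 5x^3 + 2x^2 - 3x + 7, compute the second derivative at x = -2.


First derivative:
f'(x) = 15x^2 + 4x - 3
Second derivative:
f''(x) = 30x + 4
Substitute x = -2:
f''(-2) = 30 * (-2) + 4
= -60 + 4
= -56

-56


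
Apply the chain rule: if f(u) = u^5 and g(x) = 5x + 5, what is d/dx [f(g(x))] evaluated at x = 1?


Using the chain rule: (f(g(x)))' = f'(g(x)) * g'(x)
First, find g(1):
g(1) = 5 * 1 + 5 = 10
Next, f'(u) = 5u^4
And g'(x) = 5
So f'(g(1)) * g'(1)
= 5 * 10^4 * 5
= 5 * 10000 * 5
= 250000

250000
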